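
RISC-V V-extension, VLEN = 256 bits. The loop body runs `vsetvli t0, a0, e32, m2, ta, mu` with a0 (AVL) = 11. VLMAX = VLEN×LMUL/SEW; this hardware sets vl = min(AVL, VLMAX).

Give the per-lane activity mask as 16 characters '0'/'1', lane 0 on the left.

predicate = 1111111111100000

VLMAX = VLEN×LMUL/SEW = 256×2/32 = 16
AVL=11 ≤ VLMAX=16, so vl = 11
bits (lane 0 leftmost): 1111111111100000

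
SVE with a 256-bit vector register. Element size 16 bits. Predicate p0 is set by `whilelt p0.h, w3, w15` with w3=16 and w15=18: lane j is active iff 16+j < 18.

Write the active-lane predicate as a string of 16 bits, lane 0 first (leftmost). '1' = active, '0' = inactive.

predicate = 1100000000000000

lane count: 256 div 16 = 16
whilelt: lane j active iff 16+j < 18 → j < 2 → 2 active
bits (lane 0 leftmost): 1100000000000000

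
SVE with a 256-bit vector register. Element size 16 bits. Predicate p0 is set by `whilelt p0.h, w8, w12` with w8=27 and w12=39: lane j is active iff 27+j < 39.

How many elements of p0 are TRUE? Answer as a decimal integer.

256-bit reg / 16-bit elem → 16 lanes
p0[j] = (27+j < 39); true for j=0..11 → 12 lanes set

vl = 12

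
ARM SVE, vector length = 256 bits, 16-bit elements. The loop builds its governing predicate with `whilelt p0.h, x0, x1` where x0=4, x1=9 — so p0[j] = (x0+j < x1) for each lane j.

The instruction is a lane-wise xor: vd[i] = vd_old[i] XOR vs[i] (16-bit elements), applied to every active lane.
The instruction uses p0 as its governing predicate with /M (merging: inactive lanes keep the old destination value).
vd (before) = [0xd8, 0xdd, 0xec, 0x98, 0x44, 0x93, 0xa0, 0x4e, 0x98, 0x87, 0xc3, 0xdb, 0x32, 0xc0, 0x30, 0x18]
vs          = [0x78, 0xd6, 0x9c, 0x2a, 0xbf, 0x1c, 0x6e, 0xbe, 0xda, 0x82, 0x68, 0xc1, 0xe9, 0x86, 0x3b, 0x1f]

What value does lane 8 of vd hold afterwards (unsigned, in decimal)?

vd[8] = 152

256-bit reg / 16-bit elem → 16 lanes
p0[j] = (4+j < 9); true for j=0..4 → 5 lanes set
[0] xor(0xd8,0x78) = 0xa0
[1] xor(0xdd,0xd6) = 0x0b
[2] xor(0xec,0x9c) = 0x70
[3] xor(0x98,0x2a) = 0xb2
[4] xor(0x44,0xbf) = 0xfb
[5] tail/keep = 0x93
[6] tail/keep = 0xa0
[7] tail/keep = 0x4e
[8] tail/keep = 0x98
[9] tail/keep = 0x87
[10] tail/keep = 0xc3
[11] tail/keep = 0xdb
[12] tail/keep = 0x32
[13] tail/keep = 0xc0
[14] tail/keep = 0x30
[15] tail/keep = 0x18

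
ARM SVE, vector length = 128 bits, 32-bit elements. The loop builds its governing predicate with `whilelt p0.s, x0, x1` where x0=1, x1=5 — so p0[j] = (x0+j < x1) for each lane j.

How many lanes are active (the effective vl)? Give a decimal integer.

128-bit reg / 32-bit elem → 4 lanes
whilelt: lane j active iff 1+j < 5 → j < 4 → 4 active

vl = 4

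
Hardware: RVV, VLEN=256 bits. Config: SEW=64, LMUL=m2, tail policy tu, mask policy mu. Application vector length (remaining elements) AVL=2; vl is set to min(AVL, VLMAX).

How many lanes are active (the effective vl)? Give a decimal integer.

VLMAX = VLEN×LMUL/SEW = 256×2/64 = 8
vl ← min(2, 8) = 2

vl = 2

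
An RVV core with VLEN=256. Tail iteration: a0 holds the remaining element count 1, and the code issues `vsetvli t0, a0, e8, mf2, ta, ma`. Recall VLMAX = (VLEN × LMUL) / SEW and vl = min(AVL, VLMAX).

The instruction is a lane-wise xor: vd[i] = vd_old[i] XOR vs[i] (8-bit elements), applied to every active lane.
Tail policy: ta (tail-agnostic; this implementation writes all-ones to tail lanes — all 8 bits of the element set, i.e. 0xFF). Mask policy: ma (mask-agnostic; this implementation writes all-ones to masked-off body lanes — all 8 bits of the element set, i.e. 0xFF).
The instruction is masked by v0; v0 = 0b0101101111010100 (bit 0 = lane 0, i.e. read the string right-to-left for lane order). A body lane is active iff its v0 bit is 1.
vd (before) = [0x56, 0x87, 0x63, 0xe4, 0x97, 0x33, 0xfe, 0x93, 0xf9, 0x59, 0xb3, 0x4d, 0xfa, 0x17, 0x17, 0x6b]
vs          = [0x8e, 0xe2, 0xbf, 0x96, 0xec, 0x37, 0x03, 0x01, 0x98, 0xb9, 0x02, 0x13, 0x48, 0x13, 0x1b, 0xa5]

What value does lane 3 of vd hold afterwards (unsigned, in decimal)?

vd[3] = 255

VLMAX = (256 × 1/2) / 8 = 16 lanes
vl ← min(1, 16) = 1
[0] mask-off/ones = 0xff
[1] tail/ones = 0xff
[2] tail/ones = 0xff
[3] tail/ones = 0xff
[4] tail/ones = 0xff
[5] tail/ones = 0xff
[6] tail/ones = 0xff
[7] tail/ones = 0xff
[8] tail/ones = 0xff
[9] tail/ones = 0xff
[10] tail/ones = 0xff
[11] tail/ones = 0xff
[12] tail/ones = 0xff
[13] tail/ones = 0xff
[14] tail/ones = 0xff
[15] tail/ones = 0xff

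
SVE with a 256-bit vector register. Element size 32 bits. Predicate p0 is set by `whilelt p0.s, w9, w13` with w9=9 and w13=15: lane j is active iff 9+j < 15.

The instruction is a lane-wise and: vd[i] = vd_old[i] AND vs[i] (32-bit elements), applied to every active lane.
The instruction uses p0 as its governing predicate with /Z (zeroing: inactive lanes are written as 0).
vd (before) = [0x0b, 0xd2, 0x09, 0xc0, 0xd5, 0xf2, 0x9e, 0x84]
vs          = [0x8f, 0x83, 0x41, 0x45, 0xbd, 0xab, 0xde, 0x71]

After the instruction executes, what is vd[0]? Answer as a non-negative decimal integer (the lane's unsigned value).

vd[0] = 11

register lanes = 256/32 = 8
active while 9+j < 15, i.e. j ∈ [0,6) capped at 8 ⇒ 6
  i=0: and(0x0b,0x8f) → 11
  i=1: and(0xd2,0x83) → 130
  i=2: and(0x09,0x41) → 1
  i=3: and(0xc0,0x45) → 64
  i=4: and(0xd5,0xbd) → 149
  i=5: and(0xf2,0xab) → 162
  i=6: tail/zero → 0
  i=7: tail/zero → 0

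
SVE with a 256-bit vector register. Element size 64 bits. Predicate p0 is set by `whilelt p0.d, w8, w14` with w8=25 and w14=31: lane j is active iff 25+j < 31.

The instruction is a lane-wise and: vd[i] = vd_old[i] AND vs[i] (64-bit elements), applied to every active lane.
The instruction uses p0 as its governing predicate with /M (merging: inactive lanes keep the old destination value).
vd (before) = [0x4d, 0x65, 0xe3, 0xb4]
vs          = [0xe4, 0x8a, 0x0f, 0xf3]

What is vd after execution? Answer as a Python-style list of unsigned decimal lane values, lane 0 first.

vd = [68, 0, 3, 176]

lane count: 256 div 64 = 4
whilelt: lane j active iff 25+j < 31 → j < 6 → 4 active
  i=0: and(0x4d,0xe4) → 68
  i=1: and(0x65,0x8a) → 0
  i=2: and(0xe3,0x0f) → 3
  i=3: and(0xb4,0xf3) → 176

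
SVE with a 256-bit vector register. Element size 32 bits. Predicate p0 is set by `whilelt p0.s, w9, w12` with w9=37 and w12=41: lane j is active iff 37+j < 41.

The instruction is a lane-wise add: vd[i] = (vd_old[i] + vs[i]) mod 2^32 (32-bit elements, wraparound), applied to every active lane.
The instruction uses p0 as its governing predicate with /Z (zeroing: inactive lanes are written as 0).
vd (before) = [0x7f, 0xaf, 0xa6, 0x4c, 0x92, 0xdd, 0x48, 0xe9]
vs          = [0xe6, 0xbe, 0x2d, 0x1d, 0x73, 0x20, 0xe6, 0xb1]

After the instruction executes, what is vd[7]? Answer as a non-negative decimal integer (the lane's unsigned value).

vd[7] = 0

register lanes = 256/32 = 8
active while 37+j < 41, i.e. j ∈ [0,4) capped at 8 ⇒ 4
  i=0: add(0x7f,0xe6) → 357
  i=1: add(0xaf,0xbe) → 365
  i=2: add(0xa6,0x2d) → 211
  i=3: add(0x4c,0x1d) → 105
  i=4: tail/zero → 0
  i=5: tail/zero → 0
  i=6: tail/zero → 0
  i=7: tail/zero → 0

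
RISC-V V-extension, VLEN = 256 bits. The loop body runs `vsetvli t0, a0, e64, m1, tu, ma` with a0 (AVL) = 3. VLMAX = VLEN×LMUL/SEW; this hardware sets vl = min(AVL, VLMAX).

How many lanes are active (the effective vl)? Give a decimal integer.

VLMAX = (256 × 1) / 64 = 4 lanes
vl = min(AVL, VLMAX) = min(3, 4) = 3

vl = 3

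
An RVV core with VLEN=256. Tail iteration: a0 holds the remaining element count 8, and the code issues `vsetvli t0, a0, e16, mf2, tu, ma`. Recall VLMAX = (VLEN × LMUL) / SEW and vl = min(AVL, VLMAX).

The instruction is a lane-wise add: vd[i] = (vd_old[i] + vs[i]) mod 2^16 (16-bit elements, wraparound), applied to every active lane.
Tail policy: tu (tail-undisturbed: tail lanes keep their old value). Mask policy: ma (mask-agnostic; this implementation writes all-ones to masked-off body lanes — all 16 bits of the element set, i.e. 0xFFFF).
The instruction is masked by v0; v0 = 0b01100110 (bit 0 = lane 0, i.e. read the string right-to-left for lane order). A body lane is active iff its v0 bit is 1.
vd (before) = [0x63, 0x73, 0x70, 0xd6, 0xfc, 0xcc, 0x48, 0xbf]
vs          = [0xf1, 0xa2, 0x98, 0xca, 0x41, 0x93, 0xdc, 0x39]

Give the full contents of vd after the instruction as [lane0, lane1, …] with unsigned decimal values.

lanes per group: 256·1/2/16 = 8
AVL=8 ≤ VLMAX=8, so vl = 8
lane  0: mask-off/ones ⇒ 0xffff
lane  1: add(0x73,0xa2) ⇒ 0x115
lane  2: add(0x70,0x98) ⇒ 0x108
lane  3: mask-off/ones ⇒ 0xffff
lane  4: mask-off/ones ⇒ 0xffff
lane  5: add(0xcc,0x93) ⇒ 0x15f
lane  6: add(0x48,0xdc) ⇒ 0x124
lane  7: mask-off/ones ⇒ 0xffff

vd = [65535, 277, 264, 65535, 65535, 351, 292, 65535]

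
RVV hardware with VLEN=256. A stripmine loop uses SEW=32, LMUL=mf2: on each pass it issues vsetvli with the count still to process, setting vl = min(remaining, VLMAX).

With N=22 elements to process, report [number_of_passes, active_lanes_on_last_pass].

VLMAX = VLEN×LMUL/SEW = 256×1/2/32 = 4
22 elements at 4/iter → 6 passes, remainder 2 on the last

[iterations, last_vl] = [6, 2]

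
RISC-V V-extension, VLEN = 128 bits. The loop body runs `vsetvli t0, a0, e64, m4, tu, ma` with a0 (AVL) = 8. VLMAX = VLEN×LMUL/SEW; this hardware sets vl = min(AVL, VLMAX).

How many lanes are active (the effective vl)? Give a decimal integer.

vl = 8

lanes per group: 128·4/64 = 8
AVL=8 ≤ VLMAX=8, so vl = 8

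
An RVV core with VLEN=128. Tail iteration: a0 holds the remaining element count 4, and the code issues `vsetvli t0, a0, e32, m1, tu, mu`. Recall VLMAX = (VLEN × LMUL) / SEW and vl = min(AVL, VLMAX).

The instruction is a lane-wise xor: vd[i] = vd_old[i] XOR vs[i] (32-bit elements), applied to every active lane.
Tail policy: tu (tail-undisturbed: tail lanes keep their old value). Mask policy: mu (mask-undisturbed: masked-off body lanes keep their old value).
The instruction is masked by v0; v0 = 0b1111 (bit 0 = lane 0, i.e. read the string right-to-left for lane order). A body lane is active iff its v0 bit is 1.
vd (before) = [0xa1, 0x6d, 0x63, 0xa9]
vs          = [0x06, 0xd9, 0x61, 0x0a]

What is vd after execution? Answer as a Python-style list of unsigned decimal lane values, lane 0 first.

vd = [167, 180, 2, 163]

lanes per group: 128·1/32 = 4
vl = min(AVL, VLMAX) = min(4, 4) = 4
lane  0: xor(0xa1,0x06) ⇒ 0xa7
lane  1: xor(0x6d,0xd9) ⇒ 0xb4
lane  2: xor(0x63,0x61) ⇒ 0x02
lane  3: xor(0xa9,0x0a) ⇒ 0xa3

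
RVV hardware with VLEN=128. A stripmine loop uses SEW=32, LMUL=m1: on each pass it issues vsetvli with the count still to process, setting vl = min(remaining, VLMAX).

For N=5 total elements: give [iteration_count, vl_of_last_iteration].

VLMAX = (128 × 1) / 32 = 4 lanes
iterations = ceil(5/4) = 2; final-pass vl = 1

[iterations, last_vl] = [2, 1]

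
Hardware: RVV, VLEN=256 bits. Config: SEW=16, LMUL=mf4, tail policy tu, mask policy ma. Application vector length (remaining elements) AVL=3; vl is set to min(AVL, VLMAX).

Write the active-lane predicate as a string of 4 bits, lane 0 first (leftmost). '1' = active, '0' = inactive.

VLMAX = (256 × 1/4) / 16 = 4 lanes
vl = min(AVL, VLMAX) = min(3, 4) = 3
bits (lane 0 leftmost): 1110

predicate = 1110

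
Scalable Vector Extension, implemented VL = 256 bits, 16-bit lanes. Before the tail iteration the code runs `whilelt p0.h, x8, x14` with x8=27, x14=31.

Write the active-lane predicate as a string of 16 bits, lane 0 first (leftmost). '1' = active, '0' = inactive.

predicate = 1111000000000000

lane count: 256 div 16 = 16
active while 27+j < 31, i.e. j ∈ [0,4) capped at 16 ⇒ 4
bits (lane 0 leftmost): 1111000000000000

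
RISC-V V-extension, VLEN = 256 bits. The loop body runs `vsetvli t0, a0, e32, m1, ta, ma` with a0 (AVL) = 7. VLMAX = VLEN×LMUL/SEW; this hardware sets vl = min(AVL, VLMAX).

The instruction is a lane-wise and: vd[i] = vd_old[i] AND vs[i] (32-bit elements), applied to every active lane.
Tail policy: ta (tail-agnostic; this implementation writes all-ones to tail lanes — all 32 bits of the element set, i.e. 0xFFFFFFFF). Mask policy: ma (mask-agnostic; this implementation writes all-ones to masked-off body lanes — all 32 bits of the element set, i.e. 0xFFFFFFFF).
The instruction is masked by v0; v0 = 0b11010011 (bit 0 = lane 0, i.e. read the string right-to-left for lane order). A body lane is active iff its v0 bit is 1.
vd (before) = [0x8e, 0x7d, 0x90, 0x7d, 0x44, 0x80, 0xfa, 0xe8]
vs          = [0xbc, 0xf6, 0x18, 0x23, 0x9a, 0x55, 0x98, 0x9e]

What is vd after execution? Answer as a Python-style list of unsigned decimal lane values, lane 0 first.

vd = [140, 116, 4294967295, 4294967295, 0, 4294967295, 152, 4294967295]

VLMAX = VLEN×LMUL/SEW = 256×1/32 = 8
AVL=7 ≤ VLMAX=8, so vl = 7
lane  0: and(0x8e,0xbc) ⇒ 0x8c
lane  1: and(0x7d,0xf6) ⇒ 0x74
lane  2: mask-off/ones ⇒ 0xffffffff
lane  3: mask-off/ones ⇒ 0xffffffff
lane  4: and(0x44,0x9a) ⇒ 0x00
lane  5: mask-off/ones ⇒ 0xffffffff
lane  6: and(0xfa,0x98) ⇒ 0x98
lane  7: tail/ones ⇒ 0xffffffff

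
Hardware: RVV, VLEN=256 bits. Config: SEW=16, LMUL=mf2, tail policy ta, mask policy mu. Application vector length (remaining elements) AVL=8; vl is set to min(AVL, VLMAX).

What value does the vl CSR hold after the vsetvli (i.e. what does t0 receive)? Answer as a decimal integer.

vl = 8

VLMAX = (256 × 1/2) / 16 = 8 lanes
AVL=8 ≤ VLMAX=8, so vl = 8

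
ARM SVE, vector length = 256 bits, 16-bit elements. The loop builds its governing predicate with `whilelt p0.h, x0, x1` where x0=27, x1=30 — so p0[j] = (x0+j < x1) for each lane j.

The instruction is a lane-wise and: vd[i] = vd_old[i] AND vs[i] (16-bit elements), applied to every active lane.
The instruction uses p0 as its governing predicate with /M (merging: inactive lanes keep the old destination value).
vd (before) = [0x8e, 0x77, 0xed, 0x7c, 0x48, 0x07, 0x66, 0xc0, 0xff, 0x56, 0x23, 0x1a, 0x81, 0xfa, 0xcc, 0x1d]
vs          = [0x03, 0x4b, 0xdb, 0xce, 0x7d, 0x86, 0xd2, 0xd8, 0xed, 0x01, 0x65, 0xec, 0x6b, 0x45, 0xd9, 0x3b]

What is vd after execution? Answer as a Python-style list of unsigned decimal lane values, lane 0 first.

vd = [2, 67, 201, 124, 72, 7, 102, 192, 255, 86, 35, 26, 129, 250, 204, 29]

register lanes = 256/16 = 16
active while 27+j < 30, i.e. j ∈ [0,3) capped at 16 ⇒ 3
  i=0: and(0x8e,0x03) → 2
  i=1: and(0x77,0x4b) → 67
  i=2: and(0xed,0xdb) → 201
  i=3: tail/keep → 124
  i=4: tail/keep → 72
  i=5: tail/keep → 7
  i=6: tail/keep → 102
  i=7: tail/keep → 192
  i=8: tail/keep → 255
  i=9: tail/keep → 86
  i=10: tail/keep → 35
  i=11: tail/keep → 26
  i=12: tail/keep → 129
  i=13: tail/keep → 250
  i=14: tail/keep → 204
  i=15: tail/keep → 29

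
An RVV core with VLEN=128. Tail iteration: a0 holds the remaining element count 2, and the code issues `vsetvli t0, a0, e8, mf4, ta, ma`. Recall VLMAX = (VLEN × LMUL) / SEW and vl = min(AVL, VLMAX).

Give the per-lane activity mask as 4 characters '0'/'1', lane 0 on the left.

predicate = 1100

VLMAX = (128 × 1/4) / 8 = 4 lanes
vl = min(AVL, VLMAX) = min(2, 4) = 2
bits (lane 0 leftmost): 1100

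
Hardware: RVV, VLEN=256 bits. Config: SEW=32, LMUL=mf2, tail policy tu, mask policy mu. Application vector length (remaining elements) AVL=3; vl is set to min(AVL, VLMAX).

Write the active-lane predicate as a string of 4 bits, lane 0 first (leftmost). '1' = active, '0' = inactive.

VLMAX = VLEN×LMUL/SEW = 256×1/2/32 = 4
AVL=3 ≤ VLMAX=4, so vl = 3
bits (lane 0 leftmost): 1110

predicate = 1110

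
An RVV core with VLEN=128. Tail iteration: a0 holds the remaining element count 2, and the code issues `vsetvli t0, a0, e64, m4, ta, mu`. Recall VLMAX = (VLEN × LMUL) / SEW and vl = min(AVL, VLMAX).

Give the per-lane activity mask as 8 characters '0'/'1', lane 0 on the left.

VLMAX = (128 × 4) / 64 = 8 lanes
vl = min(AVL, VLMAX) = min(2, 8) = 2
bits (lane 0 leftmost): 11000000

predicate = 11000000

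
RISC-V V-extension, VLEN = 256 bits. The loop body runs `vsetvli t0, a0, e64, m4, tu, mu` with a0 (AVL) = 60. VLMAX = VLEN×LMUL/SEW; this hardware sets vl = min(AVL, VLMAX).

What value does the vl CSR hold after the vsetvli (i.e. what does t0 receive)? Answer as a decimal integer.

VLMAX = (256 × 4) / 64 = 16 lanes
AVL=60 > VLMAX=16, so vl = 16

vl = 16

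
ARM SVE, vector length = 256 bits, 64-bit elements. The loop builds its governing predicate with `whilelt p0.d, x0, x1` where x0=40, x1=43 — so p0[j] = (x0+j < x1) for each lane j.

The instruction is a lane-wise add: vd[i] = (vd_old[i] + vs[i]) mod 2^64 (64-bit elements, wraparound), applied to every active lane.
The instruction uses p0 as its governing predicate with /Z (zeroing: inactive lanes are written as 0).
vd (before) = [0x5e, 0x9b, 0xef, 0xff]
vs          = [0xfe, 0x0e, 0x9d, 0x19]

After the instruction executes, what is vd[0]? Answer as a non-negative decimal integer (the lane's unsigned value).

lane count: 256 div 64 = 4
active while 40+j < 43, i.e. j ∈ [0,3) capped at 4 ⇒ 3
lane  0: add(0x5e,0xfe) ⇒ 0x15c
lane  1: add(0x9b,0x0e) ⇒ 0xa9
lane  2: add(0xef,0x9d) ⇒ 0x18c
lane  3: tail/zero ⇒ 0x00

vd[0] = 348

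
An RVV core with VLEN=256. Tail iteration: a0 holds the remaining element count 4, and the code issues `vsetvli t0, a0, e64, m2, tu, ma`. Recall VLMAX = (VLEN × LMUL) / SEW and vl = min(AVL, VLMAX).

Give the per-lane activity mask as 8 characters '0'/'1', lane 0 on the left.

predicate = 11110000

VLMAX = VLEN×LMUL/SEW = 256×2/64 = 8
AVL=4 ≤ VLMAX=8, so vl = 4
bits (lane 0 leftmost): 11110000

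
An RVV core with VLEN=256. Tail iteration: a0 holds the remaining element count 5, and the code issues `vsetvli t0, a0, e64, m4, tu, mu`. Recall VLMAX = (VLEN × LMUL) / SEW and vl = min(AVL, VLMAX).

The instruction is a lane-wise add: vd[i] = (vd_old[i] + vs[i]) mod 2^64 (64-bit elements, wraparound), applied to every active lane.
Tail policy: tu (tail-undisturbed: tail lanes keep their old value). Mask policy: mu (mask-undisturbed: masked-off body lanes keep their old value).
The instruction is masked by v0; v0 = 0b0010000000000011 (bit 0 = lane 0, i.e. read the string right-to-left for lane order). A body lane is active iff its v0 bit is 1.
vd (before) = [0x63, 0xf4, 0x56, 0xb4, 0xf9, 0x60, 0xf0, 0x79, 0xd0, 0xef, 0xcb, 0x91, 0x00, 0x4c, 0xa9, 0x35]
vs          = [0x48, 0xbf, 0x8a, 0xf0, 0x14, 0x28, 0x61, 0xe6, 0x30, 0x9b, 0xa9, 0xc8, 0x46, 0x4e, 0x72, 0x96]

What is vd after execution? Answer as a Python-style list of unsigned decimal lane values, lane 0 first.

vd = [171, 435, 86, 180, 249, 96, 240, 121, 208, 239, 203, 145, 0, 76, 169, 53]

lanes per group: 256·4/64 = 16
vl = min(AVL, VLMAX) = min(5, 16) = 5
  i=0: add(0x63,0x48) → 171
  i=1: add(0xf4,0xbf) → 435
  i=2: mask-off/keep → 86
  i=3: mask-off/keep → 180
  i=4: mask-off/keep → 249
  i=5: tail/keep → 96
  i=6: tail/keep → 240
  i=7: tail/keep → 121
  i=8: tail/keep → 208
  i=9: tail/keep → 239
  i=10: tail/keep → 203
  i=11: tail/keep → 145
  i=12: tail/keep → 0
  i=13: tail/keep → 76
  i=14: tail/keep → 169
  i=15: tail/keep → 53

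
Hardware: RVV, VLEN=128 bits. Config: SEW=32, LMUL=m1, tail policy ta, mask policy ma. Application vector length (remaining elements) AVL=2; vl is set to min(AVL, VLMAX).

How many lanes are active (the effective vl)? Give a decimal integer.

vl = 2

lanes per group: 128·1/32 = 4
vl = min(AVL, VLMAX) = min(2, 4) = 2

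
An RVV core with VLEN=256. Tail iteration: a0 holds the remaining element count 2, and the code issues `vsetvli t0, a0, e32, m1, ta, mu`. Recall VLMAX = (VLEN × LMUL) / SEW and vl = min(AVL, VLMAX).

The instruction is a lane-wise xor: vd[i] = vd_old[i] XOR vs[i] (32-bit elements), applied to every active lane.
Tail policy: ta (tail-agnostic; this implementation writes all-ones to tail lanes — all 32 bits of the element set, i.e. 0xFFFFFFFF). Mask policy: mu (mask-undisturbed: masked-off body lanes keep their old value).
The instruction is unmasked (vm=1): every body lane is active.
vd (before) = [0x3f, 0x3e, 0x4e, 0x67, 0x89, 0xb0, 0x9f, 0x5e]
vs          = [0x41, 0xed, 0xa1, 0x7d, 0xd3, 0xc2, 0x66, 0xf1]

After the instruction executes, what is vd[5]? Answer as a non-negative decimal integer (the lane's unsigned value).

VLMAX = VLEN×LMUL/SEW = 256×1/32 = 8
vl ← min(2, 8) = 2
  i=0: xor(0x3f,0x41) → 126
  i=1: xor(0x3e,0xed) → 211
  i=2: tail/ones → 4294967295
  i=3: tail/ones → 4294967295
  i=4: tail/ones → 4294967295
  i=5: tail/ones → 4294967295
  i=6: tail/ones → 4294967295
  i=7: tail/ones → 4294967295

vd[5] = 4294967295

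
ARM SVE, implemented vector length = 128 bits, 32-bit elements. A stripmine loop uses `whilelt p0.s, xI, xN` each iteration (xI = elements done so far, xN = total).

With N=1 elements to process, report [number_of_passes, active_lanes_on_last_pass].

[iterations, last_vl] = [1, 1]

register lanes = 128/32 = 4
iterations = ceil(1/4) = 1; final-pass vl = 1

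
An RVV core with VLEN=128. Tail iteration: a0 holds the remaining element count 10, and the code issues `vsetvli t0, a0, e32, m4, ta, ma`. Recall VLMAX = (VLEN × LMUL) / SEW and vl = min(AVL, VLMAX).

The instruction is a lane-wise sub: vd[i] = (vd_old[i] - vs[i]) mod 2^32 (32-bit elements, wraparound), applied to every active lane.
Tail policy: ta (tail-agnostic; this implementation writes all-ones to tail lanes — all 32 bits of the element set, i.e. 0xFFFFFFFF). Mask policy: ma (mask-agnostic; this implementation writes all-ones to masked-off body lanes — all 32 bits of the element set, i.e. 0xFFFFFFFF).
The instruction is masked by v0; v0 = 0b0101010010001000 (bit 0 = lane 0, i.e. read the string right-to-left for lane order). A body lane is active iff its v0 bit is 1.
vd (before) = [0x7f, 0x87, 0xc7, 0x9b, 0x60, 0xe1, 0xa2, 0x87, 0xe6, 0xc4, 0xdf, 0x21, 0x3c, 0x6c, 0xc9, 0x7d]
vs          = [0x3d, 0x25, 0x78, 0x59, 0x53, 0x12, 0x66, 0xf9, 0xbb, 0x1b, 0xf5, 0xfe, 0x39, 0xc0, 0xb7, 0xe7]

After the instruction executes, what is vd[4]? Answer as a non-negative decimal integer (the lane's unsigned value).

VLMAX = (128 × 4) / 32 = 16 lanes
AVL=10 ≤ VLMAX=16, so vl = 10
vd[0] mask-off/ones -> 0xffffffff
vd[1] mask-off/ones -> 0xffffffff
vd[2] mask-off/ones -> 0xffffffff
vd[3] sub(0x9b,0x59) -> 0x42
vd[4] mask-off/ones -> 0xffffffff
vd[5] mask-off/ones -> 0xffffffff
vd[6] mask-off/ones -> 0xffffffff
vd[7] sub(0x87,0xf9) -> 0xffffff8e
vd[8] mask-off/ones -> 0xffffffff
vd[9] mask-off/ones -> 0xffffffff
vd[10] tail/ones -> 0xffffffff
vd[11] tail/ones -> 0xffffffff
vd[12] tail/ones -> 0xffffffff
vd[13] tail/ones -> 0xffffffff
vd[14] tail/ones -> 0xffffffff
vd[15] tail/ones -> 0xffffffff

vd[4] = 4294967295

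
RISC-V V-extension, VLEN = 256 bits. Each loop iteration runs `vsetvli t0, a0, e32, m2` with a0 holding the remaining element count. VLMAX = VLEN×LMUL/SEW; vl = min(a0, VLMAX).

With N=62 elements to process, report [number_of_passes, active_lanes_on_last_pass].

[iterations, last_vl] = [4, 14]

VLMAX = VLEN×LMUL/SEW = 256×2/32 = 16
iterations = ceil(62/16) = 4; final-pass vl = 14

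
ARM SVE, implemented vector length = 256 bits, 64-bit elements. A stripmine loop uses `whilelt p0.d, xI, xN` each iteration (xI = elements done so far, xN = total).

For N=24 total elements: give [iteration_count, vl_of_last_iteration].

[iterations, last_vl] = [6, 4]

register lanes = 256/64 = 4
iterations = ceil(24/4) = 6; final-pass vl = 4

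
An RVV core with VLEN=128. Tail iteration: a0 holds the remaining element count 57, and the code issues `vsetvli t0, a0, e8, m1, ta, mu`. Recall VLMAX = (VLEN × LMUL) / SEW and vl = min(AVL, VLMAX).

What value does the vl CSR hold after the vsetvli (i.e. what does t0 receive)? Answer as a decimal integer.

vl = 16

VLMAX = VLEN×LMUL/SEW = 128×1/8 = 16
vl = min(AVL, VLMAX) = min(57, 16) = 16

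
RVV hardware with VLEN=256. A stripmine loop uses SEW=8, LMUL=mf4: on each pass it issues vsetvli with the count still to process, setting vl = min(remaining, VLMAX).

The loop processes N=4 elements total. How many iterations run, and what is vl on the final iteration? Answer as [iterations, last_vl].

[iterations, last_vl] = [1, 4]

VLMAX = VLEN×LMUL/SEW = 256×1/4/8 = 8
iterations = ceil(4/8) = 1; final-pass vl = 4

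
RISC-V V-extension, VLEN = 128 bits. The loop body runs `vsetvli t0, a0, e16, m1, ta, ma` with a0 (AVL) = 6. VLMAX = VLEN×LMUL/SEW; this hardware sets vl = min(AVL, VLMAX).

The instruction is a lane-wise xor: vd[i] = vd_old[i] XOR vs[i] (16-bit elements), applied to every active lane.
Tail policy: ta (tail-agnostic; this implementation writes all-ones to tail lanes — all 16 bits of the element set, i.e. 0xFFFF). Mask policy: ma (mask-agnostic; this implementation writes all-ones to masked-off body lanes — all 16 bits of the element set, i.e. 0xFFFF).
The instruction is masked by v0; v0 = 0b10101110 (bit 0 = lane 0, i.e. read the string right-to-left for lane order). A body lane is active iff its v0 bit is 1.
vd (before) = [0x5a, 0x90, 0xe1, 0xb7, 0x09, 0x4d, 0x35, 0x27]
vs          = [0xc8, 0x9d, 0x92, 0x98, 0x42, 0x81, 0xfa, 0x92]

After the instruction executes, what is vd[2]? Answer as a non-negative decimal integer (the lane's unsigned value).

vd[2] = 115

VLMAX = VLEN×LMUL/SEW = 128×1/16 = 8
vl ← min(6, 8) = 6
lane  0: mask-off/ones ⇒ 0xffff
lane  1: xor(0x90,0x9d) ⇒ 0x0d
lane  2: xor(0xe1,0x92) ⇒ 0x73
lane  3: xor(0xb7,0x98) ⇒ 0x2f
lane  4: mask-off/ones ⇒ 0xffff
lane  5: xor(0x4d,0x81) ⇒ 0xcc
lane  6: tail/ones ⇒ 0xffff
lane  7: tail/ones ⇒ 0xffff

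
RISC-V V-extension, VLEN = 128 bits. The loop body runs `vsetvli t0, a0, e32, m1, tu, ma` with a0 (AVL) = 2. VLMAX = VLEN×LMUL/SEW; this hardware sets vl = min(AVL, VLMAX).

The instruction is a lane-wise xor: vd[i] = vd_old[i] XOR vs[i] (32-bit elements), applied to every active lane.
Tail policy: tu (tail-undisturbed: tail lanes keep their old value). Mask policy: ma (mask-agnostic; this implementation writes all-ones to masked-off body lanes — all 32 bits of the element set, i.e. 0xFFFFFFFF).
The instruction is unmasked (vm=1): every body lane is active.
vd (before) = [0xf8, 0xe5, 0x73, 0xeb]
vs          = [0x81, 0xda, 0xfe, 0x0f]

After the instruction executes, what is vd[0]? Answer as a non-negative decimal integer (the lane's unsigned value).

vd[0] = 121

VLMAX = (128 × 1) / 32 = 4 lanes
vl = min(AVL, VLMAX) = min(2, 4) = 2
[0] xor(0xf8,0x81) = 0x79
[1] xor(0xe5,0xda) = 0x3f
[2] tail/keep = 0x73
[3] tail/keep = 0xeb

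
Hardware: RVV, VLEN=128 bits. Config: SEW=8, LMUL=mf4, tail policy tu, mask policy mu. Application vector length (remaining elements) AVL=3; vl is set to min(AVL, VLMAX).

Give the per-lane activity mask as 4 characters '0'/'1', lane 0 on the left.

predicate = 1110

VLMAX = VLEN×LMUL/SEW = 128×1/4/8 = 4
AVL=3 ≤ VLMAX=4, so vl = 3
bits (lane 0 leftmost): 1110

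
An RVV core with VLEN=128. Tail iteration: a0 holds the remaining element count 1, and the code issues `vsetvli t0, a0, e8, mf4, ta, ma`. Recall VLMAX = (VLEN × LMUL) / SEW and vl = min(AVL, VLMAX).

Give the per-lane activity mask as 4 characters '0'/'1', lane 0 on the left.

predicate = 1000

VLMAX = VLEN×LMUL/SEW = 128×1/4/8 = 4
AVL=1 ≤ VLMAX=4, so vl = 1
bits (lane 0 leftmost): 1000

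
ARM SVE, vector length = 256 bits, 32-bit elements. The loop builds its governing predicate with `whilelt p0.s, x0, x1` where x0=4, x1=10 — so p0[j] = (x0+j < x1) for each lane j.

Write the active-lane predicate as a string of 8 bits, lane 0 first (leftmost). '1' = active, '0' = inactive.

predicate = 11111100

lane count: 256 div 32 = 8
p0[j] = (4+j < 10); true for j=0..5 → 6 lanes set
bits (lane 0 leftmost): 11111100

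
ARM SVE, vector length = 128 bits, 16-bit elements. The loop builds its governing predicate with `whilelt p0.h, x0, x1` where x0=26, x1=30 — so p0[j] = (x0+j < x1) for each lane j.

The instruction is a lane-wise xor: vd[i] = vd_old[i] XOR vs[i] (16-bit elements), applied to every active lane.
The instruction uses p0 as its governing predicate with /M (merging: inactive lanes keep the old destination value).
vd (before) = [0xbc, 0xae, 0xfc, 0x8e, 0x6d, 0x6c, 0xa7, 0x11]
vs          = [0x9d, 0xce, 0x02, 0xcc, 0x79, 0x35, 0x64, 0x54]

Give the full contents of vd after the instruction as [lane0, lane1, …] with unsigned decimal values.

lane count: 128 div 16 = 8
p0[j] = (26+j < 30); true for j=0..3 → 4 lanes set
[0] xor(0xbc,0x9d) = 0x21
[1] xor(0xae,0xce) = 0x60
[2] xor(0xfc,0x02) = 0xfe
[3] xor(0x8e,0xcc) = 0x42
[4] tail/keep = 0x6d
[5] tail/keep = 0x6c
[6] tail/keep = 0xa7
[7] tail/keep = 0x11

vd = [33, 96, 254, 66, 109, 108, 167, 17]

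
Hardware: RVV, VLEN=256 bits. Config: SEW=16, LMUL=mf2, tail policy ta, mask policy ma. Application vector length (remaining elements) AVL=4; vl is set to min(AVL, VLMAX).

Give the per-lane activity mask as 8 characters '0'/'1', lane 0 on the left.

predicate = 11110000

VLMAX = VLEN×LMUL/SEW = 256×1/2/16 = 8
vl ← min(4, 8) = 4
bits (lane 0 leftmost): 11110000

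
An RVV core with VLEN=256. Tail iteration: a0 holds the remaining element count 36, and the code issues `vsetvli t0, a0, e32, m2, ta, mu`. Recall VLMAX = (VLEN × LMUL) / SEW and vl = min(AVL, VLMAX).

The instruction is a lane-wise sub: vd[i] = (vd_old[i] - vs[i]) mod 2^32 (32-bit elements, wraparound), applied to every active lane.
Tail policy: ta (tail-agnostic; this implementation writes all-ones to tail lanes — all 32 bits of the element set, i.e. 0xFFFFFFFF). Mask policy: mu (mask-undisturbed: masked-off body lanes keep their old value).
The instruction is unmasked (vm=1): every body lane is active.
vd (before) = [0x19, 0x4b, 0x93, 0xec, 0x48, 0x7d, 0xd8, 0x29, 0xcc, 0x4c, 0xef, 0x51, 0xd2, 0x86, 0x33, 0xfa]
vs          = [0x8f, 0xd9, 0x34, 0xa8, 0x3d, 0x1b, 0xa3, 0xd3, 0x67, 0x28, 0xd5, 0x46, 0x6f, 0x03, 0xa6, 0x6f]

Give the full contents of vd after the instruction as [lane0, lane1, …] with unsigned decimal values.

vd = [4294967178, 4294967154, 95, 68, 11, 98, 53, 4294967126, 101, 36, 26, 11, 99, 131, 4294967181, 139]

VLMAX = (256 × 2) / 32 = 16 lanes
AVL=36 > VLMAX=16, so vl = 16
lane  0: sub(0x19,0x8f) ⇒ 0xffffff8a
lane  1: sub(0x4b,0xd9) ⇒ 0xffffff72
lane  2: sub(0x93,0x34) ⇒ 0x5f
lane  3: sub(0xec,0xa8) ⇒ 0x44
lane  4: sub(0x48,0x3d) ⇒ 0x0b
lane  5: sub(0x7d,0x1b) ⇒ 0x62
lane  6: sub(0xd8,0xa3) ⇒ 0x35
lane  7: sub(0x29,0xd3) ⇒ 0xffffff56
lane  8: sub(0xcc,0x67) ⇒ 0x65
lane  9: sub(0x4c,0x28) ⇒ 0x24
lane 10: sub(0xef,0xd5) ⇒ 0x1a
lane 11: sub(0x51,0x46) ⇒ 0x0b
lane 12: sub(0xd2,0x6f) ⇒ 0x63
lane 13: sub(0x86,0x03) ⇒ 0x83
lane 14: sub(0x33,0xa6) ⇒ 0xffffff8d
lane 15: sub(0xfa,0x6f) ⇒ 0x8b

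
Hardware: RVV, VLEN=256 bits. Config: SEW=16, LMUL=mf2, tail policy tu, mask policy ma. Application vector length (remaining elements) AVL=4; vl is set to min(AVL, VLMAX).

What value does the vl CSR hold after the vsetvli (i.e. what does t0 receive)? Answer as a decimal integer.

VLMAX = (256 × 1/2) / 16 = 8 lanes
AVL=4 ≤ VLMAX=8, so vl = 4

vl = 4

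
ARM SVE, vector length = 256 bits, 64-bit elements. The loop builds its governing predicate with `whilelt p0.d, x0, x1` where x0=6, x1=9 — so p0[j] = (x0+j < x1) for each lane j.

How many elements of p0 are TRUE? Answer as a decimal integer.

256-bit reg / 64-bit elem → 4 lanes
whilelt: lane j active iff 6+j < 9 → j < 3 → 3 active

vl = 3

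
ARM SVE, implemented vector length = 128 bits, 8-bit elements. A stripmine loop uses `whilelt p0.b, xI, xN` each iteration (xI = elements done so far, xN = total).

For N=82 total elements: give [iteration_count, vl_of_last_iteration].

[iterations, last_vl] = [6, 2]

128-bit reg / 8-bit elem → 16 lanes
N=82: ⌈82/16⌉ = 6 iters; last vl = 82 − 5×16 = 2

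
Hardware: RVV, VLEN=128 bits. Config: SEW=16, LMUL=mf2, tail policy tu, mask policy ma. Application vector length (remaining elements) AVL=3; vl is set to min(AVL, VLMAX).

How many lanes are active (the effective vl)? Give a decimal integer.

lanes per group: 128·1/2/16 = 4
vl = min(AVL, VLMAX) = min(3, 4) = 3

vl = 3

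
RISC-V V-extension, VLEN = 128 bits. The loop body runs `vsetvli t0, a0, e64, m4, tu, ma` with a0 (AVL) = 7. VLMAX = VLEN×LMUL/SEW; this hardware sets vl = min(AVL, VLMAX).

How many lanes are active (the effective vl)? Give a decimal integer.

VLMAX = (128 × 4) / 64 = 8 lanes
AVL=7 ≤ VLMAX=8, so vl = 7

vl = 7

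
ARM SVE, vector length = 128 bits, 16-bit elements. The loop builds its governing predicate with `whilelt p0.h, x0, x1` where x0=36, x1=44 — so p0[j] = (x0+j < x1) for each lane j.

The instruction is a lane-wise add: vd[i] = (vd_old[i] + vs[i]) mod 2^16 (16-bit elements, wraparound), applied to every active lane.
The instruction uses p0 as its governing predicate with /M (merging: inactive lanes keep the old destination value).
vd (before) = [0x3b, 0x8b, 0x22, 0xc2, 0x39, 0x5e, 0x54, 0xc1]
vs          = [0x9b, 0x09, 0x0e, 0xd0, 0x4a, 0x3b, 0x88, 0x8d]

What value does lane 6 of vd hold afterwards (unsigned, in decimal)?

vd[6] = 220

lane count: 128 div 16 = 8
active while 36+j < 44, i.e. j ∈ [0,8) capped at 8 ⇒ 8
lane  0: add(0x3b,0x9b) ⇒ 0xd6
lane  1: add(0x8b,0x09) ⇒ 0x94
lane  2: add(0x22,0x0e) ⇒ 0x30
lane  3: add(0xc2,0xd0) ⇒ 0x192
lane  4: add(0x39,0x4a) ⇒ 0x83
lane  5: add(0x5e,0x3b) ⇒ 0x99
lane  6: add(0x54,0x88) ⇒ 0xdc
lane  7: add(0xc1,0x8d) ⇒ 0x14e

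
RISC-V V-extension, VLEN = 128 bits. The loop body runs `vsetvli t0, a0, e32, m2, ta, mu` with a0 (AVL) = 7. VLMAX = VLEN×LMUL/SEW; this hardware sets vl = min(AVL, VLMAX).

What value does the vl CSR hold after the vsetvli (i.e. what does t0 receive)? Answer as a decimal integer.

vl = 7

VLMAX = (128 × 2) / 32 = 8 lanes
vl = min(AVL, VLMAX) = min(7, 8) = 7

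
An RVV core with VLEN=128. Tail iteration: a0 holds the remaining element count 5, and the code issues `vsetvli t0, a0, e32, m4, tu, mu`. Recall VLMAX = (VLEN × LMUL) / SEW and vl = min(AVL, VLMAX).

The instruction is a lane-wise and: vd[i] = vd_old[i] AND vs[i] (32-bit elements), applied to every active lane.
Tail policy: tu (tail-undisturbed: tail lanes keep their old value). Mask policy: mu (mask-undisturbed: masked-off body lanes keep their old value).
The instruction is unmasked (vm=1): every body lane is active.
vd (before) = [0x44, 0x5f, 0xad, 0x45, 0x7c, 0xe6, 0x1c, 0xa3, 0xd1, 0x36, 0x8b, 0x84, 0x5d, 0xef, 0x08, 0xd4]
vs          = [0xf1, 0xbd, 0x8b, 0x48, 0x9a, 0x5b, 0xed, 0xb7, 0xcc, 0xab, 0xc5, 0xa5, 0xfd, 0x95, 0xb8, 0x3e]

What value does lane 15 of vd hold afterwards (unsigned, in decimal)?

lanes per group: 128·4/32 = 16
vl ← min(5, 16) = 5
  i=0: and(0x44,0xf1) → 64
  i=1: and(0x5f,0xbd) → 29
  i=2: and(0xad,0x8b) → 137
  i=3: and(0x45,0x48) → 64
  i=4: and(0x7c,0x9a) → 24
  i=5: tail/keep → 230
  i=6: tail/keep → 28
  i=7: tail/keep → 163
  i=8: tail/keep → 209
  i=9: tail/keep → 54
  i=10: tail/keep → 139
  i=11: tail/keep → 132
  i=12: tail/keep → 93
  i=13: tail/keep → 239
  i=14: tail/keep → 8
  i=15: tail/keep → 212

vd[15] = 212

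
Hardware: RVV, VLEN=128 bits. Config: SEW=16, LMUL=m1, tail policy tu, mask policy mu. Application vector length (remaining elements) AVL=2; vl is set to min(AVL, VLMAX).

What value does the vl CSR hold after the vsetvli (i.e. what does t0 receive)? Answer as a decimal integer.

VLMAX = VLEN×LMUL/SEW = 128×1/16 = 8
vl ← min(2, 8) = 2

vl = 2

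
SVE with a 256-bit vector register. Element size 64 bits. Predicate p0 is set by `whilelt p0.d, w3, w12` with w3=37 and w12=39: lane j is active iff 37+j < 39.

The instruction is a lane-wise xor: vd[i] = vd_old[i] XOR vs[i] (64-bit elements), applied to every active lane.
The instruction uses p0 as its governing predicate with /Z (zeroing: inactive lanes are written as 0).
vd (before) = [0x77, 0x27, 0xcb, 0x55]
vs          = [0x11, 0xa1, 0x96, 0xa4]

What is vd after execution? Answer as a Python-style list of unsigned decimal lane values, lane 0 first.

256-bit reg / 64-bit elem → 4 lanes
active while 37+j < 39, i.e. j ∈ [0,2) capped at 4 ⇒ 2
[0] xor(0x77,0x11) = 0x66
[1] xor(0x27,0xa1) = 0x86
[2] tail/zero = 0x00
[3] tail/zero = 0x00

vd = [102, 134, 0, 0]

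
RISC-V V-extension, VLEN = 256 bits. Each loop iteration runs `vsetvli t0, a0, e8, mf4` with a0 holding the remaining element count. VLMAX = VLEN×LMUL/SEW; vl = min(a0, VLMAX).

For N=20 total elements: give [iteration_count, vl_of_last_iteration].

VLMAX = (256 × 1/4) / 8 = 8 lanes
20 elements at 8/iter → 3 passes, remainder 4 on the last

[iterations, last_vl] = [3, 4]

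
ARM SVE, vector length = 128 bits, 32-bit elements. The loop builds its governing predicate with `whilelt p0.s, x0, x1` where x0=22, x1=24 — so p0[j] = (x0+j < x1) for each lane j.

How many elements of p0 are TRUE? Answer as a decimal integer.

lane count: 128 div 32 = 4
p0[j] = (22+j < 24); true for j=0..1 → 2 lanes set

vl = 2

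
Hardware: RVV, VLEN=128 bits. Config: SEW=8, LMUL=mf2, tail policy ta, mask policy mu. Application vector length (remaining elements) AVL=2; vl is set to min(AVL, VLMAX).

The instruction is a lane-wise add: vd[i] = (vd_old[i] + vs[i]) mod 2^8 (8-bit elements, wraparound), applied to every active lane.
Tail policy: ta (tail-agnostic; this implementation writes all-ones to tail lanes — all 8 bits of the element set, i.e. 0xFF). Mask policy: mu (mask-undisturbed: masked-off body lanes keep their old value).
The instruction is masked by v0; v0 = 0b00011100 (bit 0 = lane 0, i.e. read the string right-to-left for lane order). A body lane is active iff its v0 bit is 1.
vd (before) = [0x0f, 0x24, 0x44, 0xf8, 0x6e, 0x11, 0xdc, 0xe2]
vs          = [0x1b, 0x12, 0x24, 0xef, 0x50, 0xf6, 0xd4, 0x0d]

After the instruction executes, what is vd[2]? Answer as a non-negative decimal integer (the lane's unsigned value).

vd[2] = 255

VLMAX = (128 × 1/2) / 8 = 8 lanes
vl = min(AVL, VLMAX) = min(2, 8) = 2
  i=0: mask-off/keep → 15
  i=1: mask-off/keep → 36
  i=2: tail/ones → 255
  i=3: tail/ones → 255
  i=4: tail/ones → 255
  i=5: tail/ones → 255
  i=6: tail/ones → 255
  i=7: tail/ones → 255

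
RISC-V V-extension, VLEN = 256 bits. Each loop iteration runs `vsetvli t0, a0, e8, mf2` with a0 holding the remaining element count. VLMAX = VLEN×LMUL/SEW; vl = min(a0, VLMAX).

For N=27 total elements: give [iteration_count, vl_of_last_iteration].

VLMAX = VLEN×LMUL/SEW = 256×1/2/8 = 16
27 elements at 16/iter → 2 passes, remainder 11 on the last

[iterations, last_vl] = [2, 11]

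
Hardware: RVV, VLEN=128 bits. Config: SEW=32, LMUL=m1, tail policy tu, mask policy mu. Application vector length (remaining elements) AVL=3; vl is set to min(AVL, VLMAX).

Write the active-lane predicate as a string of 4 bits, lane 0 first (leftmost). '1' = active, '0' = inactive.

predicate = 1110

VLMAX = VLEN×LMUL/SEW = 128×1/32 = 4
vl ← min(3, 4) = 3
bits (lane 0 leftmost): 1110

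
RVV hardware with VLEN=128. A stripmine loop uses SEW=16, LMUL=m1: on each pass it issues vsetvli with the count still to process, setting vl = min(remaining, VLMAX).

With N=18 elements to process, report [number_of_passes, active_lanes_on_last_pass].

[iterations, last_vl] = [3, 2]

lanes per group: 128·1/16 = 8
18 elements at 8/iter → 3 passes, remainder 2 on the last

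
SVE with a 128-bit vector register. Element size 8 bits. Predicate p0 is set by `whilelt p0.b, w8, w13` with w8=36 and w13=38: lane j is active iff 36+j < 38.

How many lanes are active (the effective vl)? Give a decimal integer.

vl = 2

register lanes = 128/8 = 16
whilelt: lane j active iff 36+j < 38 → j < 2 → 2 active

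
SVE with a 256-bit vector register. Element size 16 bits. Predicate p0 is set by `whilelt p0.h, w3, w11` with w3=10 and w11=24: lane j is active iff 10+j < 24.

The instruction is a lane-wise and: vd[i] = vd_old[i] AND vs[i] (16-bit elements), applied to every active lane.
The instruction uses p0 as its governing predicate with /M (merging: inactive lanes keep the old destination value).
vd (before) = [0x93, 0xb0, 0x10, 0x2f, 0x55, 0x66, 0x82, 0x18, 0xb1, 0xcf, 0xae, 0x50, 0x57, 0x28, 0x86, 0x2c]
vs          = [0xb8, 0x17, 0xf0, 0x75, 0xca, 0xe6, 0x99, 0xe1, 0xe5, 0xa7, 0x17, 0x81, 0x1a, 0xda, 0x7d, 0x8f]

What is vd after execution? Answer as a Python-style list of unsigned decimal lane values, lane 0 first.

256-bit reg / 16-bit elem → 16 lanes
whilelt: lane j active iff 10+j < 24 → j < 14 → 14 active
lane  0: and(0x93,0xb8) ⇒ 0x90
lane  1: and(0xb0,0x17) ⇒ 0x10
lane  2: and(0x10,0xf0) ⇒ 0x10
lane  3: and(0x2f,0x75) ⇒ 0x25
lane  4: and(0x55,0xca) ⇒ 0x40
lane  5: and(0x66,0xe6) ⇒ 0x66
lane  6: and(0x82,0x99) ⇒ 0x80
lane  7: and(0x18,0xe1) ⇒ 0x00
lane  8: and(0xb1,0xe5) ⇒ 0xa1
lane  9: and(0xcf,0xa7) ⇒ 0x87
lane 10: and(0xae,0x17) ⇒ 0x06
lane 11: and(0x50,0x81) ⇒ 0x00
lane 12: and(0x57,0x1a) ⇒ 0x12
lane 13: and(0x28,0xda) ⇒ 0x08
lane 14: tail/keep ⇒ 0x86
lane 15: tail/keep ⇒ 0x2c

vd = [144, 16, 16, 37, 64, 102, 128, 0, 161, 135, 6, 0, 18, 8, 134, 44]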